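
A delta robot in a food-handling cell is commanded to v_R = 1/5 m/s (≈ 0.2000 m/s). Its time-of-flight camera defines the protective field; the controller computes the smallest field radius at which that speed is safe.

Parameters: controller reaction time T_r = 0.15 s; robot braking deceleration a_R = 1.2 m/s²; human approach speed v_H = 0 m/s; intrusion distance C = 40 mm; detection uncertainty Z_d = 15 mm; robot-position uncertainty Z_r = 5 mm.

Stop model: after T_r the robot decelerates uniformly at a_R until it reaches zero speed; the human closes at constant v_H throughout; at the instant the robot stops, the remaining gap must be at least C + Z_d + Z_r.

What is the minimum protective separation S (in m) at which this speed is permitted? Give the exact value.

T_s = v_R/a_R = (1/5)/(6/5) = 0.1667 s
robot in T_r: 0.2000·0.1500 = 0.0300 m
braking distance = 0.2000²/(2·1.2000) = 0.0167 m
human closes 0.0000·0.3167 = 0.0000 m
C+Z_d+Z_r = 0.0400+0.0150+0.0050 = 0.0600 m
S_min ≈ 0.0300+0.0167+0.0000+0.0600  ⇒  S_min = 8/75 m

S_min = 8/75 m = 0.1067 m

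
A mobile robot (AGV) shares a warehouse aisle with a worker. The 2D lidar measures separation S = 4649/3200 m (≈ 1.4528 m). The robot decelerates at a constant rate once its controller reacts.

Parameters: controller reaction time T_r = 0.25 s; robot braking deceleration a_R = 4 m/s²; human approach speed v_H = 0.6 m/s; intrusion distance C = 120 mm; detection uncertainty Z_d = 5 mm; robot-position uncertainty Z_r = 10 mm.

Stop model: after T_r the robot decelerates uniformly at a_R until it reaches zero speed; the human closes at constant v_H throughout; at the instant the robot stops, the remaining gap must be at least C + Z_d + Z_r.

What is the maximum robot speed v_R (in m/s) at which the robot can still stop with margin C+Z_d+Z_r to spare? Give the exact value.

v_R_max = 37/20 m/s = 1.8500 m/s

at the boundary: (1/8)·v² + (2/5)·v + (-3737/3200) = 0
  disc = (2/5)² − 4·(1/8)·(-3737/3200) = 4761/6400 ; √disc = 69/80
  v_R = (−(2/5) + 69/80) / (2·(1/8)) = 37/20 m/s
check:
stop time T_s = (37/20)/4 = 0.4625 s
robot covers v_R·T_r = 1.8500·0.2500 = 0.4625 m before braking
braking distance = 1.8500²/(2·4.0000) = 0.4278 m
person approaches 0.6000·(0.2500+0.4625) = 0.4275 m
residual clearance needed = 0.1200+0.0050+0.0100 = 0.1350 m
sum ≈ 0.4625+0.4278+0.4275+0.1350 ≈ 1.4528 m = S ✓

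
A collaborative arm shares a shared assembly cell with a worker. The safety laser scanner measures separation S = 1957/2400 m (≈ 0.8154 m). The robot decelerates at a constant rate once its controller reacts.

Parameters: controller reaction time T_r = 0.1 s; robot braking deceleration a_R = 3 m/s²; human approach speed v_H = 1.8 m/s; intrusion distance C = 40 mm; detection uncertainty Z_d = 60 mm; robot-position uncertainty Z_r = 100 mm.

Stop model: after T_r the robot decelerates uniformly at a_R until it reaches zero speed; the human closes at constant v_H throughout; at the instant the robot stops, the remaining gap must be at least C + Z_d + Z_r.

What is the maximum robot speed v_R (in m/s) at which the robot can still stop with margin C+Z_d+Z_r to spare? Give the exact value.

v_R_max = 11/20 m/s = 0.5500 m/s

quadratic (1/6)·v² + (7/10)·v + (-209/480) = 0
  disc = (7/10)² − 4·(1/6)·(-209/480) = 2809/3600 ; √disc = 53/60
  v_R = (−(7/10) + 53/60) / (2·(1/6)) = 11/20 m/s
check:
braking lasts T_s = (11/20)/3 = 0.1833 s
robot in T_r: 0.5500·0.1000 = 0.0550 m
braking distance = 0.5500²/(2·3.0000) = 0.0504 m
person approaches 1.8000·(0.1000+0.1833) = 0.5100 m
margins: 0.0400+0.0600+0.1000 = 0.2000 m
sum ≈ 0.0550+0.0504+0.5100+0.2000 ≈ 0.8154 m = S ✓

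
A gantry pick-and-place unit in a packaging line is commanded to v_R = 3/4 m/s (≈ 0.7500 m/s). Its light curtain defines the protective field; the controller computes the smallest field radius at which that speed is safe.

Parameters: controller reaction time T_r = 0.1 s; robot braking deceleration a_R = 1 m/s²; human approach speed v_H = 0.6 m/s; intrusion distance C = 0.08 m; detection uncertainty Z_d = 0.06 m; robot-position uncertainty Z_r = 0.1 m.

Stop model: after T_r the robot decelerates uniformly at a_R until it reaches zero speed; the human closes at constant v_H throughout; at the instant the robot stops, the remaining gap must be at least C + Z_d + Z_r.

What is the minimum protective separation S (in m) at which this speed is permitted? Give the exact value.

stop time T_s = (3/4)/1 = 0.7500 s
robot covers v_R·T_r = 0.7500·0.1000 = 0.0750 m before braking
robot covers 0.7500·0.7500 − ½·1.0000·0.7500² = 0.2812 m while stopping
person approaches 0.6000·(0.1000+0.7500) = 0.5100 m
margins: 0.0800+0.0600+0.1000 = 0.2400 m
S_min ≈ 0.0750+0.2812+0.5100+0.2400  ⇒  S_min = 177/160 m

S_min = 177/160 m = 1.1062 m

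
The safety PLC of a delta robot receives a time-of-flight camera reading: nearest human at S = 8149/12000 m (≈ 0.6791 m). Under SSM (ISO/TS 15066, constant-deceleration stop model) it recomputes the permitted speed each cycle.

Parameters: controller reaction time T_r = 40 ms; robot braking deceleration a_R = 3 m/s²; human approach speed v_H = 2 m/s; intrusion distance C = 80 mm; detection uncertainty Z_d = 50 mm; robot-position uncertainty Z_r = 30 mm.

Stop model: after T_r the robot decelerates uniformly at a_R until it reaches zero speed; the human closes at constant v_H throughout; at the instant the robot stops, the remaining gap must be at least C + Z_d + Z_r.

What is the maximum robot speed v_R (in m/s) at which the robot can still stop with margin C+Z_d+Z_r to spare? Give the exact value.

v_R_max = 11/20 m/s = 0.5500 m/s

quadratic (1/6)·v² + (53/75)·v + (-5269/12000) = 0
  disc = (53/75)² − 4·(1/6)·(-5269/12000) = 7921/10000 ; √disc = 89/100
  v_R = (−(53/75) + 89/100) / (2·(1/6)) = 11/20 m/s
check:
braking lasts T_s = (11/20)/3 = 0.1833 s
robot in T_r: 0.5500·0.0400 = 0.0220 m
robot under decel: 0.5500²/(2·3.0000) = 0.0504 m
human over T_r+T_s: 2.0000·(0.0400+0.1833) = 0.4467 m
C+Z_d+Z_r = 0.0800+0.0500+0.0300 = 0.1600 m
sum ≈ 0.0220+0.0504+0.4467+0.1600 ≈ 0.6791 m = S ✓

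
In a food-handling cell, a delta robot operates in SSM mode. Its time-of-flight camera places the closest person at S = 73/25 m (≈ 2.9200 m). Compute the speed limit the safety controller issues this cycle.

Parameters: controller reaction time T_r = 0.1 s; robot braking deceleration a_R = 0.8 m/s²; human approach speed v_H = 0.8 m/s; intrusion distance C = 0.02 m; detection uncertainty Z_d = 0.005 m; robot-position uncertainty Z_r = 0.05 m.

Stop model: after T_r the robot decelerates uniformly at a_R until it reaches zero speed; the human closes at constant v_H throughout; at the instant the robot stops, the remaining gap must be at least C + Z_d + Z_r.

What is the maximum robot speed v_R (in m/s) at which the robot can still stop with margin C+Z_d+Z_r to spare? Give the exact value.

at the boundary: (5/8)·v² + (11/10)·v + (-553/200) = 0
  disc = (11/10)² − 4·(5/8)·(-553/200) = 3249/400 ; √disc = 57/20
  v_R = (−(11/10) + 57/20) / (2·(5/8)) = 7/5 m/s
check:
stop time T_s = (7/5)/(4/5) = 1.7500 s
reaction-phase robot travel = 1.4000·0.1000 = 0.1400 m
robot under decel: 1.4000²/(2·0.8000) = 1.2250 m
human closes 0.8000·1.8500 = 1.4800 m
residual clearance needed = 0.0200+0.0050+0.0500 = 0.0750 m
sum ≈ 0.1400+1.2250+1.4800+0.0750 ≈ 2.9200 m = S ✓

v_R_max = 7/5 m/s = 1.4000 m/s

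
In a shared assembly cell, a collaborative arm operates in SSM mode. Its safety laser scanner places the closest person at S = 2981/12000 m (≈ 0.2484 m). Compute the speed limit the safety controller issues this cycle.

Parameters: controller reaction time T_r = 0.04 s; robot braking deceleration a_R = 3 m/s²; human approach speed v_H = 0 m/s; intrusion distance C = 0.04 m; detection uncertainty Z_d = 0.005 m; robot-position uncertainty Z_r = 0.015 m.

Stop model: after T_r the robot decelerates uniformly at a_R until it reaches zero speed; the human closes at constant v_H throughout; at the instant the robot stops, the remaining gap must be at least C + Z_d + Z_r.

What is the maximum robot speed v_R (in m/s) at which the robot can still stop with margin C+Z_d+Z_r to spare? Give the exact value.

v_R_max = 19/20 m/s = 0.9500 m/s

collect terms ⇒ (1/6)·v_R² + (1/25)·v_R + (-2261/12000) = 0
  disc = (1/25)² − 4·(1/6)·(-2261/12000) = 11449/90000 ; √disc = 107/300
  v_R = (−(1/25) + 107/300) / (2·(1/6)) = 19/20 m/s
check:
stop time T_s = (19/20)/3 = 0.3167 s
robot in T_r: 0.9500·0.0400 = 0.0380 m
braking distance = 0.9500²/(2·3.0000) = 0.1504 m
person approaches 0.0000·(0.0400+0.3167) = 0.0000 m
margins: 0.0400+0.0050+0.0150 = 0.0600 m
sum ≈ 0.0380+0.1504+0.0000+0.0600 ≈ 0.2484 m = S ✓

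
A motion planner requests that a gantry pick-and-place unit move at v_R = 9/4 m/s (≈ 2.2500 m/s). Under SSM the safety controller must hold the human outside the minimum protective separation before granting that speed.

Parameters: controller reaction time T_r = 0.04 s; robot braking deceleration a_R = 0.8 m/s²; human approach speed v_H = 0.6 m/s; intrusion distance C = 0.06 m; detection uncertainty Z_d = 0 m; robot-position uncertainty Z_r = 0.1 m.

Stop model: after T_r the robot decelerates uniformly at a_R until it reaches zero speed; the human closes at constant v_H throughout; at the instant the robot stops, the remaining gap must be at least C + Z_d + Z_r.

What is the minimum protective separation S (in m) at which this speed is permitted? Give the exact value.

S_min = 82009/16000 m = 5.1256 m

stop time T_s = (9/4)/(4/5) = 2.8125 s
robot in T_r: 2.2500·0.0400 = 0.0900 m
robot covers 2.2500·2.8125 − ½·0.8000·2.8125² = 3.1641 m while stopping
human over T_r+T_s: 0.6000·(0.0400+2.8125) = 1.7115 m
C+Z_d+Z_r = 0.0600+0.0000+0.1000 = 0.1600 m
S_min ≈ 0.0900+3.1641+1.7115+0.1600  ⇒  S_min = 82009/16000 m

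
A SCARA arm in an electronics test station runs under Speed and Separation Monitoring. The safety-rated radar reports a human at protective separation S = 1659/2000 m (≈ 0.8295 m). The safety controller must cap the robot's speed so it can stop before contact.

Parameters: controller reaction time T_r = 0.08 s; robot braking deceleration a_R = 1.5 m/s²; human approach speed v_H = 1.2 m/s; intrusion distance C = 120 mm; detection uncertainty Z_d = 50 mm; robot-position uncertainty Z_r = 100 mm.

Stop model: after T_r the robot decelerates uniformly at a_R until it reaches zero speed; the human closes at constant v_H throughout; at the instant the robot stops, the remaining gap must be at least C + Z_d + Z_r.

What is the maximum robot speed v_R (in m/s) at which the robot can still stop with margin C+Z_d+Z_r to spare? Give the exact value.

at the boundary: (1/3)·v² + (22/25)·v + (-927/2000) = 0
  disc = (22/25)² − 4·(1/3)·(-927/2000) = 3481/2500 ; √disc = 59/50
  v_R = (−(22/25) + 59/50) / (2·(1/3)) = 9/20 m/s
check:
braking lasts T_s = (9/20)/(3/2) = 0.3000 s
reaction-phase robot travel = 0.4500·0.0800 = 0.0360 m
robot covers 0.4500·0.3000 − ½·1.5000·0.3000² = 0.0675 m while stopping
human closes 1.2000·0.3800 = 0.4560 m
residual clearance needed = 0.1200+0.0500+0.1000 = 0.2700 m
sum ≈ 0.0360+0.0675+0.4560+0.2700 ≈ 0.8295 m = S ✓

v_R_max = 9/20 m/s = 0.4500 m/s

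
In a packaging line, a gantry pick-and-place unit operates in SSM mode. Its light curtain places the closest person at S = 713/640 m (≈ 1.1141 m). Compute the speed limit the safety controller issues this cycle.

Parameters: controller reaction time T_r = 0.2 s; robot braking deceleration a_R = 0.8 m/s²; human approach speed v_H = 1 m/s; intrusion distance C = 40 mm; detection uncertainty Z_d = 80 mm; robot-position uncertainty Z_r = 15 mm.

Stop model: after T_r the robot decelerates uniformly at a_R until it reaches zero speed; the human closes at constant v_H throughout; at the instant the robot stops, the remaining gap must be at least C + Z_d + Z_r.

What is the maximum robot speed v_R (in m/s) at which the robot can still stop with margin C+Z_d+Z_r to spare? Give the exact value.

quadratic (5/8)·v² + (29/20)·v + (-2493/3200) = 0
  disc = (29/20)² − 4·(5/8)·(-2493/3200) = 25921/6400 ; √disc = 161/80
  v_R = (−(29/20) + 161/80) / (2·(5/8)) = 9/20 m/s
check:
T_s = v_R/a_R = (9/20)/(4/5) = 0.5625 s
robot in T_r: 0.4500·0.2000 = 0.0900 m
robot under decel: 0.4500²/(2·0.8000) = 0.1266 m
person approaches 1.0000·(0.2000+0.5625) = 0.7625 m
margins: 0.0400+0.0800+0.0150 = 0.1350 m
sum ≈ 0.0900+0.1266+0.7625+0.1350 ≈ 1.1141 m = S ✓

v_R_max = 9/20 m/s = 0.4500 m/s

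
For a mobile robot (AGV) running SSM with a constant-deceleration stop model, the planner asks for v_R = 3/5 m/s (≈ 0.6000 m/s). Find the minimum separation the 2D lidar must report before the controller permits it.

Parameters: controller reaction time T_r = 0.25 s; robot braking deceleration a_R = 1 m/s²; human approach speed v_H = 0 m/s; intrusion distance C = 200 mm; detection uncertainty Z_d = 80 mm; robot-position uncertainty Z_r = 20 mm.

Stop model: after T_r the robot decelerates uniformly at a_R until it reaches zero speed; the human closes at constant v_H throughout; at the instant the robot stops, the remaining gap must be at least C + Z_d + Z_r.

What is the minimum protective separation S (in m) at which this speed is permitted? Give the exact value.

stop time T_s = (3/5)/1 = 0.6000 s
robot in T_r: 0.6000·0.2500 = 0.1500 m
braking distance = 0.6000²/(2·1.0000) = 0.1800 m
human closes 0.0000·0.8500 = 0.0000 m
C+Z_d+Z_r = 0.2000+0.0800+0.0200 = 0.3000 m
S_min ≈ 0.1500+0.1800+0.0000+0.3000  ⇒  S_min = 63/100 m

S_min = 63/100 m = 0.6300 m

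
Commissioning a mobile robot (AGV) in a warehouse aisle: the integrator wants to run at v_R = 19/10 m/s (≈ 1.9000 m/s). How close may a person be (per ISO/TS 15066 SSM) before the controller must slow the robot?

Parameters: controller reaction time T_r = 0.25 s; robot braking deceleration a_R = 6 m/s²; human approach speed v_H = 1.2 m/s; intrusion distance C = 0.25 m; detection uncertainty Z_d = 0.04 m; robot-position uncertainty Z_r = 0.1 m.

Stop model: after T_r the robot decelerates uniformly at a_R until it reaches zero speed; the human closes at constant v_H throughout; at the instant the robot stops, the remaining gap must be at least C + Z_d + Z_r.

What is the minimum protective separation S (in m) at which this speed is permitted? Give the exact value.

T_s = v_R/a_R = (19/10)/6 = 0.3167 s
reaction-phase robot travel = 1.9000·0.2500 = 0.4750 m
robot under decel: 1.9000²/(2·6.0000) = 0.3008 m
human closes 1.2000·0.5667 = 0.6800 m
margins: 0.2500+0.0400+0.1000 = 0.3900 m
S_min ≈ 0.4750+0.3008+0.6800+0.3900  ⇒  S_min = 443/240 m

S_min = 443/240 m = 1.8458 m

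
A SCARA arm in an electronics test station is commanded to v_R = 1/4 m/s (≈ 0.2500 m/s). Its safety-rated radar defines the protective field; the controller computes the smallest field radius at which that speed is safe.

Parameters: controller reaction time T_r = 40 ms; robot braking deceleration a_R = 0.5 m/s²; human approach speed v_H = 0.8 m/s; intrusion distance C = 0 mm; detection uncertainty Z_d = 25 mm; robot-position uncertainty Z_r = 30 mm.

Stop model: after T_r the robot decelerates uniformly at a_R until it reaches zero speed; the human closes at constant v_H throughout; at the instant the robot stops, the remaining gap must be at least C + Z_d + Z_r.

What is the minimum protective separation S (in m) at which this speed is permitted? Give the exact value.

stop time T_s = (1/4)/(1/2) = 0.5000 s
robot in T_r: 0.2500·0.0400 = 0.0100 m
robot covers 0.2500·0.5000 − ½·0.5000·0.5000² = 0.0625 m while stopping
human closes 0.8000·0.5400 = 0.4320 m
residual clearance needed = 0.0000+0.0250+0.0300 = 0.0550 m
S_min ≈ 0.0100+0.0625+0.4320+0.0550  ⇒  S_min = 1119/2000 m

S_min = 1119/2000 m = 0.5595 m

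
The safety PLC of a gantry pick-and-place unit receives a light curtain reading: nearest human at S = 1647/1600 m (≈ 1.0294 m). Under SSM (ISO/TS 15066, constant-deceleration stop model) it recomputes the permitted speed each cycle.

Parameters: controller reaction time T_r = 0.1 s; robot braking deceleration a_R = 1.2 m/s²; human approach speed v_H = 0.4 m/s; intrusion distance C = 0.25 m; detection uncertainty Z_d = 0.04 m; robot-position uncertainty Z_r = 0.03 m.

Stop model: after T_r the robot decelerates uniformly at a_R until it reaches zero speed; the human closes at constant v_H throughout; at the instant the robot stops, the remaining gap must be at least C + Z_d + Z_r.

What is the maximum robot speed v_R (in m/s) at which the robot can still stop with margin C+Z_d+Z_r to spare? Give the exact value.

v_R_max = 17/20 m/s = 0.8500 m/s

quadratic (5/12)·v² + (13/30)·v + (-1071/1600) = 0
  disc = (13/30)² − 4·(5/12)·(-1071/1600) = 18769/14400 ; √disc = 137/120
  v_R = (−(13/30) + 137/120) / (2·(5/12)) = 17/20 m/s
check:
stop time T_s = (17/20)/(6/5) = 0.7083 s
robot covers v_R·T_r = 0.8500·0.1000 = 0.0850 m before braking
braking distance = 0.8500²/(2·1.2000) = 0.3010 m
person approaches 0.4000·(0.1000+0.7083) = 0.3233 m
margins: 0.2500+0.0400+0.0300 = 0.3200 m
sum ≈ 0.0850+0.3010+0.3233+0.3200 ≈ 1.0294 m = S ✓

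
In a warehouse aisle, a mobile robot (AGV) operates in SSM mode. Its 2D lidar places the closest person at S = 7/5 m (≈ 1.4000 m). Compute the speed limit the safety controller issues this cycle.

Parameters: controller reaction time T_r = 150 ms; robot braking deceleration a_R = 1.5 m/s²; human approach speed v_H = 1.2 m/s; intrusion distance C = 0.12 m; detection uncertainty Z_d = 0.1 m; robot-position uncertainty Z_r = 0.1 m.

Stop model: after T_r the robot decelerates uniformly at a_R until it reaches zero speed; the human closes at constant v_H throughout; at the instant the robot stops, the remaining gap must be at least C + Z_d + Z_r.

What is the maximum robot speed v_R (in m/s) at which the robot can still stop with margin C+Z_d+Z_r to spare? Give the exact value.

v_R_max = 3/4 m/s = 0.7500 m/s

quadratic (1/3)·v² + (19/20)·v + (-9/10) = 0
  disc = (19/20)² − 4·(1/3)·(-9/10) = 841/400 ; √disc = 29/20
  v_R = (−(19/20) + 29/20) / (2·(1/3)) = 3/4 m/s
check:
braking lasts T_s = (3/4)/(3/2) = 0.5000 s
reaction-phase robot travel = 0.7500·0.1500 = 0.1125 m
braking distance = 0.7500²/(2·1.5000) = 0.1875 m
human closes 1.2000·0.6500 = 0.7800 m
residual clearance needed = 0.1200+0.1000+0.1000 = 0.3200 m
sum ≈ 0.1125+0.1875+0.7800+0.3200 ≈ 1.4000 m = S ✓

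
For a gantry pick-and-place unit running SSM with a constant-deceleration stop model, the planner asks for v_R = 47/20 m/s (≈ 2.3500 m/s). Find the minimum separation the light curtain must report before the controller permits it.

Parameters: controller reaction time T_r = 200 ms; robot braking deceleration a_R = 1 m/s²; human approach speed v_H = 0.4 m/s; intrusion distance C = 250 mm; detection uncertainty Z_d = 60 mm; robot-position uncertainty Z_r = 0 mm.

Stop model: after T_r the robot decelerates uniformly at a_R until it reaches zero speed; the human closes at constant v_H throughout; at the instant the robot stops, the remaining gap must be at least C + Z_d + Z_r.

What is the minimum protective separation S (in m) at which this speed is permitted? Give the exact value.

S_min = 3649/800 m = 4.5613 m

braking lasts T_s = (47/20)/1 = 2.3500 s
reaction-phase robot travel = 2.3500·0.2000 = 0.4700 m
robot under decel: 2.3500²/(2·1.0000) = 2.7612 m
human over T_r+T_s: 0.4000·(0.2000+2.3500) = 1.0200 m
margins: 0.2500+0.0600+0.0000 = 0.3100 m
S_min ≈ 0.4700+2.7612+1.0200+0.3100  ⇒  S_min = 3649/800 m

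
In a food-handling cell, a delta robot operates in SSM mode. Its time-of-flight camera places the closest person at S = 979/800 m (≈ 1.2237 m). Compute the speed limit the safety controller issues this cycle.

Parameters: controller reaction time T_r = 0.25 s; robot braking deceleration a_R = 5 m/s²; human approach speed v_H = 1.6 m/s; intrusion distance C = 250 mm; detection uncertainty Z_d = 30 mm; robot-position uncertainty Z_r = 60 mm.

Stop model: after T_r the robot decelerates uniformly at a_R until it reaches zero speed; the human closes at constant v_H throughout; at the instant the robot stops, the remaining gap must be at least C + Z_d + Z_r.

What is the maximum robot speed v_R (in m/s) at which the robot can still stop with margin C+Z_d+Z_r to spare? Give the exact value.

quadratic (1/10)·v² + (57/100)·v + (-387/800) = 0
  disc = (57/100)² − 4·(1/10)·(-387/800) = 324/625 ; √disc = 18/25
  v_R = (−(57/100) + 18/25) / (2·(1/10)) = 3/4 m/s
check:
T_s = v_R/a_R = (3/4)/5 = 0.1500 s
robot covers v_R·T_r = 0.7500·0.2500 = 0.1875 m before braking
braking distance = 0.7500²/(2·5.0000) = 0.0563 m
human over T_r+T_s: 1.6000·(0.2500+0.1500) = 0.6400 m
margins: 0.2500+0.0300+0.0600 = 0.3400 m
sum ≈ 0.1875+0.0563+0.6400+0.3400 ≈ 1.2237 m = S ✓

v_R_max = 3/4 m/s = 0.7500 m/s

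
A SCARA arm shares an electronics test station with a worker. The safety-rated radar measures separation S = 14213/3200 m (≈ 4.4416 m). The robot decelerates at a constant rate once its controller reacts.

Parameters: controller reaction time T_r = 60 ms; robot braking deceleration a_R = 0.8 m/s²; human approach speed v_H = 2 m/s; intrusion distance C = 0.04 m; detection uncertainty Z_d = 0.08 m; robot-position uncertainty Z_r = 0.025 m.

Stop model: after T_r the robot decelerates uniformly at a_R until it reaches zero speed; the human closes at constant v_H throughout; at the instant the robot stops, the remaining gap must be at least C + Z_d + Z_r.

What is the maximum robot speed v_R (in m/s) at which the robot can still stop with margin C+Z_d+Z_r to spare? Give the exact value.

quadratic (5/8)·v² + (64/25)·v + (-2673/640) = 0
  disc = (64/25)² − 4·(5/8)·(-2673/640) = 2719201/160000 ; √disc = 1649/400
  v_R = (−(64/25) + 1649/400) / (2·(5/8)) = 5/4 m/s
check:
stop time T_s = (5/4)/(4/5) = 1.5625 s
robot in T_r: 1.2500·0.0600 = 0.0750 m
braking distance = 1.2500²/(2·0.8000) = 0.9766 m
human closes 2.0000·1.6225 = 3.2450 m
residual clearance needed = 0.0400+0.0800+0.0250 = 0.1450 m
sum ≈ 0.0750+0.9766+3.2450+0.1450 ≈ 4.4416 m = S ✓

v_R_max = 5/4 m/s = 1.2500 m/s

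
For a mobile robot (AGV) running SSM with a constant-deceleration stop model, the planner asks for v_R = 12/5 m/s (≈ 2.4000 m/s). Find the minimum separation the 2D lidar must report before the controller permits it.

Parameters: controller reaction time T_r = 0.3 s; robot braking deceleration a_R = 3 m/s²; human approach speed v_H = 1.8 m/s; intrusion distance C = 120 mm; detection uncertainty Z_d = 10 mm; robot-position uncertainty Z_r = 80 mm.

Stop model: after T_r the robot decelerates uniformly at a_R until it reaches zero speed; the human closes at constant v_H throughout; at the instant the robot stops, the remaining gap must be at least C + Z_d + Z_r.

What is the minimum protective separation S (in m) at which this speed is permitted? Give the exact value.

S_min = 387/100 m = 3.8700 m

T_s = v_R/a_R = (12/5)/3 = 0.8000 s
robot in T_r: 2.4000·0.3000 = 0.7200 m
braking distance = 2.4000²/(2·3.0000) = 0.9600 m
person approaches 1.8000·(0.3000+0.8000) = 1.9800 m
C+Z_d+Z_r = 0.1200+0.0100+0.0800 = 0.2100 m
S_min ≈ 0.7200+0.9600+1.9800+0.2100  ⇒  S_min = 387/100 m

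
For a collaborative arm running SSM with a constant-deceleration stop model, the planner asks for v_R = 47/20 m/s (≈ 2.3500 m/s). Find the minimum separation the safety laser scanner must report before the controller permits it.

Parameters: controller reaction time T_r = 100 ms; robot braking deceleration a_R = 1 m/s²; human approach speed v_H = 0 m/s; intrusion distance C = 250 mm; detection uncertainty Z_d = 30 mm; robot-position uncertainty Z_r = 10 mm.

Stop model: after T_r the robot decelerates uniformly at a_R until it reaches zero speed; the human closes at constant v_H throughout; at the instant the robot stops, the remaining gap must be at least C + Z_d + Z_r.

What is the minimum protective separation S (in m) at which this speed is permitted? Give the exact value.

braking lasts T_s = (47/20)/1 = 2.3500 s
robot in T_r: 2.3500·0.1000 = 0.2350 m
robot under decel: 2.3500²/(2·1.0000) = 2.7612 m
person approaches 0.0000·(0.1000+2.3500) = 0.0000 m
C+Z_d+Z_r = 0.2500+0.0300+0.0100 = 0.2900 m
S_min ≈ 0.2350+2.7612+0.0000+0.2900  ⇒  S_min = 2629/800 m

S_min = 2629/800 m = 3.2862 m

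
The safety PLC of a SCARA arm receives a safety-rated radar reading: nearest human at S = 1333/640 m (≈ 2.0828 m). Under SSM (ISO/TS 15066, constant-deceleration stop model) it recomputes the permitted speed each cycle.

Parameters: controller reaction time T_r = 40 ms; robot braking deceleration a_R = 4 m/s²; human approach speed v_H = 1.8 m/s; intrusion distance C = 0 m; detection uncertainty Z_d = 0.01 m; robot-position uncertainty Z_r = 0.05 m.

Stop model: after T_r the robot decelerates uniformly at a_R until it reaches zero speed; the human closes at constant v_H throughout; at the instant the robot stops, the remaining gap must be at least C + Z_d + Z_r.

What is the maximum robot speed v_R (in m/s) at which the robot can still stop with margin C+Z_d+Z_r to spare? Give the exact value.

v_R_max = 49/20 m/s = 2.4500 m/s

quadratic (1/8)·v² + (49/100)·v + (-31213/16000) = 0
  disc = (49/100)² − 4·(1/8)·(-31213/16000) = 194481/160000 ; √disc = 441/400
  v_R = (−(49/100) + 441/400) / (2·(1/8)) = 49/20 m/s
check:
T_s = v_R/a_R = (49/20)/4 = 0.6125 s
robot covers v_R·T_r = 2.4500·0.0400 = 0.0980 m before braking
robot under decel: 2.4500²/(2·4.0000) = 0.7503 m
person approaches 1.8000·(0.0400+0.6125) = 1.1745 m
residual clearance needed = 0.0000+0.0100+0.0500 = 0.0600 m
sum ≈ 0.0980+0.7503+1.1745+0.0600 ≈ 2.0828 m = S ✓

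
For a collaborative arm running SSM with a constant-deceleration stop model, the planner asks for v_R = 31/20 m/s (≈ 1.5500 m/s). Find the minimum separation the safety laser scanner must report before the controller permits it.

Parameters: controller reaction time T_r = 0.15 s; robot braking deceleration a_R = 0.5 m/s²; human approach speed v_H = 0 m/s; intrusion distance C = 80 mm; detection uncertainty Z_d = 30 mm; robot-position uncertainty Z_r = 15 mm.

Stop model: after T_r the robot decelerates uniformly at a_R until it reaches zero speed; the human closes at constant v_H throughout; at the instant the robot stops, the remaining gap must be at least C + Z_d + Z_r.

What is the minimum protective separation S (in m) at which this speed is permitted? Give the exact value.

S_min = 69/25 m = 2.7600 m

stop time T_s = (31/20)/(1/2) = 3.1000 s
robot covers v_R·T_r = 1.5500·0.1500 = 0.2325 m before braking
robot under decel: 1.5500²/(2·0.5000) = 2.4025 m
person approaches 0.0000·(0.1500+3.1000) = 0.0000 m
C+Z_d+Z_r = 0.0800+0.0300+0.0150 = 0.1250 m
S_min ≈ 0.2325+2.4025+0.0000+0.1250  ⇒  S_min = 69/25 m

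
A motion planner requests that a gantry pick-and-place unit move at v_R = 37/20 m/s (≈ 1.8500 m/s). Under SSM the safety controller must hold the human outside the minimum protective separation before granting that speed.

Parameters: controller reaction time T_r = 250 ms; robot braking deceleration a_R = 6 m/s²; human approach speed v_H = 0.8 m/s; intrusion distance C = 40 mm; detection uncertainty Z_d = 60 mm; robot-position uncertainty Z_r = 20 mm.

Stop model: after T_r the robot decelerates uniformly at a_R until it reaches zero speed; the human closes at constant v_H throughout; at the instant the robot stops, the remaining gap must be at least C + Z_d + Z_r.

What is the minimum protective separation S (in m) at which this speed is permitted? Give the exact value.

stop time T_s = (37/20)/6 = 0.3083 s
reaction-phase robot travel = 1.8500·0.2500 = 0.4625 m
robot covers 1.8500·0.3083 − ½·6.0000·0.3083² = 0.2852 m while stopping
human closes 0.8000·0.5583 = 0.4467 m
residual clearance needed = 0.0400+0.0600+0.0200 = 0.1200 m
S_min ≈ 0.4625+0.2852+0.4467+0.1200  ⇒  S_min = 2103/1600 m

S_min = 2103/1600 m = 1.3144 m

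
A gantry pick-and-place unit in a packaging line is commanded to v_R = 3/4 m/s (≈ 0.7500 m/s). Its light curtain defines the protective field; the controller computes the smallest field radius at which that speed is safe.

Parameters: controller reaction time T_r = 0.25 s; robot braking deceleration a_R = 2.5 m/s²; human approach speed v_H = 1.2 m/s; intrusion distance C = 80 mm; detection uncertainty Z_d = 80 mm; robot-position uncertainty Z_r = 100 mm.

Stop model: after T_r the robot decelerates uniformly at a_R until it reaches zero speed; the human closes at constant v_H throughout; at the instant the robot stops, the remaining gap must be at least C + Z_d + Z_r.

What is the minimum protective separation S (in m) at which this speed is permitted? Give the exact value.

braking lasts T_s = (3/4)/(5/2) = 0.3000 s
robot in T_r: 0.7500·0.2500 = 0.1875 m
robot covers 0.7500·0.3000 − ½·2.5000·0.3000² = 0.1125 m while stopping
human closes 1.2000·0.5500 = 0.6600 m
margins: 0.0800+0.0800+0.1000 = 0.2600 m
S_min ≈ 0.1875+0.1125+0.6600+0.2600  ⇒  S_min = 61/50 m

S_min = 61/50 m = 1.2200 m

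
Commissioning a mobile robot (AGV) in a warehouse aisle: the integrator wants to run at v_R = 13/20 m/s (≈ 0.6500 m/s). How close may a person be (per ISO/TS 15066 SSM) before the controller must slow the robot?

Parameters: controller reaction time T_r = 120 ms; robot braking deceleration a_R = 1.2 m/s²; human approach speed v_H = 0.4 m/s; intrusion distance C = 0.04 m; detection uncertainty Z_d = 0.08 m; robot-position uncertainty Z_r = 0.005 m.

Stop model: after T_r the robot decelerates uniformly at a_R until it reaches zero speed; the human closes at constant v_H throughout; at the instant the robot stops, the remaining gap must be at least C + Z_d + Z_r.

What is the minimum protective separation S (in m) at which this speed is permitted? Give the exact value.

S_min = 15449/24000 m = 0.6437 m

T_s = v_R/a_R = (13/20)/(6/5) = 0.5417 s
robot covers v_R·T_r = 0.6500·0.1200 = 0.0780 m before braking
robot covers 0.6500·0.5417 − ½·1.2000·0.5417² = 0.1760 m while stopping
person approaches 0.4000·(0.1200+0.5417) = 0.2647 m
margins: 0.0400+0.0800+0.0050 = 0.1250 m
S_min ≈ 0.0780+0.1760+0.2647+0.1250  ⇒  S_min = 15449/24000 m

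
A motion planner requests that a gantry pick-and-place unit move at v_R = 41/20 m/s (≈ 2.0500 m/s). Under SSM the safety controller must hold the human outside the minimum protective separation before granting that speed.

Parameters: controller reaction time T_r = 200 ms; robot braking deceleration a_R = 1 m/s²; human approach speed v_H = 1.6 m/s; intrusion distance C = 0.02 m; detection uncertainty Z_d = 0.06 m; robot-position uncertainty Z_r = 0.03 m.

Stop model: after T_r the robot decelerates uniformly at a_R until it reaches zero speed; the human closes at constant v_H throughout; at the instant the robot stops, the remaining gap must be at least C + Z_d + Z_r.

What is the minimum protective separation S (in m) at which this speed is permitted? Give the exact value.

S_min = 4977/800 m = 6.2213 m

T_s = v_R/a_R = (41/20)/1 = 2.0500 s
reaction-phase robot travel = 2.0500·0.2000 = 0.4100 m
braking distance = 2.0500²/(2·1.0000) = 2.1012 m
human closes 1.6000·2.2500 = 3.6000 m
margins: 0.0200+0.0600+0.0300 = 0.1100 m
S_min ≈ 0.4100+2.1012+3.6000+0.1100  ⇒  S_min = 4977/800 m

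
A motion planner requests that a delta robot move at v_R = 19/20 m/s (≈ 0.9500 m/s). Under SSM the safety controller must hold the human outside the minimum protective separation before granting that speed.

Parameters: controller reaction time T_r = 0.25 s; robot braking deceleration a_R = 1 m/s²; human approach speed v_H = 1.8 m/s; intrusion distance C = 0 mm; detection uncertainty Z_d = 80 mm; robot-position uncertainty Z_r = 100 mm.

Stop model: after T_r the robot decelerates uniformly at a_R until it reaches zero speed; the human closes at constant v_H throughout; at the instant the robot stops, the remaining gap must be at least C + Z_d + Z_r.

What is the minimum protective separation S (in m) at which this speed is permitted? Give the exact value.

T_s = v_R/a_R = (19/20)/1 = 0.9500 s
robot in T_r: 0.9500·0.2500 = 0.2375 m
robot covers 0.9500·0.9500 − ½·1.0000·0.9500² = 0.4512 m while stopping
person approaches 1.8000·(0.2500+0.9500) = 2.1600 m
C+Z_d+Z_r = 0.0000+0.0800+0.1000 = 0.1800 m
S_min ≈ 0.2375+0.4512+2.1600+0.1800  ⇒  S_min = 2423/800 m

S_min = 2423/800 m = 3.0288 m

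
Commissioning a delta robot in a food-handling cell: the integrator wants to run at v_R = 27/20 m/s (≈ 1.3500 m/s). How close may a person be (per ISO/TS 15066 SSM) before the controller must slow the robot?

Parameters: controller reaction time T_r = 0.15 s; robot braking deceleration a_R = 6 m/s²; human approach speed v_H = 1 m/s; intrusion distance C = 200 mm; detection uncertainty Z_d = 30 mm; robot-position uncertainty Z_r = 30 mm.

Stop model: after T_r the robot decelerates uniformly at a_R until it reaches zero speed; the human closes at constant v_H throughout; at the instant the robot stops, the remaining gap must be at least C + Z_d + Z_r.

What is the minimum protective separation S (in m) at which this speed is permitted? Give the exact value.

stop time T_s = (27/20)/6 = 0.2250 s
robot in T_r: 1.3500·0.1500 = 0.2025 m
robot under decel: 1.3500²/(2·6.0000) = 0.1519 m
human over T_r+T_s: 1.0000·(0.1500+0.2250) = 0.3750 m
residual clearance needed = 0.2000+0.0300+0.0300 = 0.2600 m
S_min ≈ 0.2025+0.1519+0.3750+0.2600  ⇒  S_min = 1583/1600 m

S_min = 1583/1600 m = 0.9894 m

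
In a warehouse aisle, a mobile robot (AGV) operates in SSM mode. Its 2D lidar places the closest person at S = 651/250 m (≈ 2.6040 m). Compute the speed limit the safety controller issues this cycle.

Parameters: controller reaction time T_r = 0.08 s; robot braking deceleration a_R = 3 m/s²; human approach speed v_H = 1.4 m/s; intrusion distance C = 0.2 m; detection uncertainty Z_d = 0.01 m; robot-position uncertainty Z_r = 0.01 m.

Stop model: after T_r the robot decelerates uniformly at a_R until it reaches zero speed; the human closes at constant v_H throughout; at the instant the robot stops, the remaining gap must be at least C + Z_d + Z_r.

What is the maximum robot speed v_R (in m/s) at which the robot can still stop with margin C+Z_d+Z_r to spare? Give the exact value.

collect terms ⇒ (1/6)·v_R² + (41/75)·v_R + (-284/125) = 0
  disc = (41/75)² − 4·(1/6)·(-284/125) = 10201/5625 ; √disc = 101/75
  v_R = (−(41/75) + 101/75) / (2·(1/6)) = 12/5 m/s
check:
braking lasts T_s = (12/5)/3 = 0.8000 s
reaction-phase robot travel = 2.4000·0.0800 = 0.1920 m
robot covers 2.4000·0.8000 − ½·3.0000·0.8000² = 0.9600 m while stopping
person approaches 1.4000·(0.0800+0.8000) = 1.2320 m
residual clearance needed = 0.2000+0.0100+0.0100 = 0.2200 m
sum ≈ 0.1920+0.9600+1.2320+0.2200 ≈ 2.6040 m = S ✓

v_R_max = 12/5 m/s = 2.4000 m/s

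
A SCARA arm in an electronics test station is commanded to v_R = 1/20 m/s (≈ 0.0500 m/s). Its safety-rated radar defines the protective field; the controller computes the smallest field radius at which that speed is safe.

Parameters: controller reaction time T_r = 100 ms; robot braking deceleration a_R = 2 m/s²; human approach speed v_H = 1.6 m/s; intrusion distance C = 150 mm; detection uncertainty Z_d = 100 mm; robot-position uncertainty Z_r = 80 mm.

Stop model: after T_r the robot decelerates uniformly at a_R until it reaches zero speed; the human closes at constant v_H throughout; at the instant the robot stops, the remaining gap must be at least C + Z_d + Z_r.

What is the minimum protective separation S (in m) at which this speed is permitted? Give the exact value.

T_s = v_R/a_R = (1/20)/2 = 0.0250 s
reaction-phase robot travel = 0.0500·0.1000 = 0.0050 m
braking distance = 0.0500²/(2·2.0000) = 0.0006 m
human closes 1.6000·0.1250 = 0.2000 m
residual clearance needed = 0.1500+0.1000+0.0800 = 0.3300 m
S_min ≈ 0.0050+0.0006+0.2000+0.3300  ⇒  S_min = 857/1600 m

S_min = 857/1600 m = 0.5356 m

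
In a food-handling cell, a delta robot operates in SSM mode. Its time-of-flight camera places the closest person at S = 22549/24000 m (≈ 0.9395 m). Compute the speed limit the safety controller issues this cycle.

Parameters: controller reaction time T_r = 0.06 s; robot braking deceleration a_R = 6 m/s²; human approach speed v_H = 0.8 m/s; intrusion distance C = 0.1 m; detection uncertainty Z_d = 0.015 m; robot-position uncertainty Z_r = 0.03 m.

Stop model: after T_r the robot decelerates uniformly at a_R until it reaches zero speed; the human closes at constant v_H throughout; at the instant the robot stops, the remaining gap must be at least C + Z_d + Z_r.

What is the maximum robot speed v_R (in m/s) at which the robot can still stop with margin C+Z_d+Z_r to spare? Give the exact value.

collect terms ⇒ (1/12)·v_R² + (29/150)·v_R + (-17917/24000) = 0
  disc = (29/150)² − 4·(1/12)·(-17917/24000) = 11449/40000 ; √disc = 107/200
  v_R = (−(29/150) + 107/200) / (2·(1/12)) = 41/20 m/s
check:
T_s = v_R/a_R = (41/20)/6 = 0.3417 s
robot covers v_R·T_r = 2.0500·0.0600 = 0.1230 m before braking
robot under decel: 2.0500²/(2·6.0000) = 0.3502 m
human over T_r+T_s: 0.8000·(0.0600+0.3417) = 0.3213 m
C+Z_d+Z_r = 0.1000+0.0150+0.0300 = 0.1450 m
sum ≈ 0.1230+0.3502+0.3213+0.1450 ≈ 0.9395 m = S ✓

v_R_max = 41/20 m/s = 2.0500 m/s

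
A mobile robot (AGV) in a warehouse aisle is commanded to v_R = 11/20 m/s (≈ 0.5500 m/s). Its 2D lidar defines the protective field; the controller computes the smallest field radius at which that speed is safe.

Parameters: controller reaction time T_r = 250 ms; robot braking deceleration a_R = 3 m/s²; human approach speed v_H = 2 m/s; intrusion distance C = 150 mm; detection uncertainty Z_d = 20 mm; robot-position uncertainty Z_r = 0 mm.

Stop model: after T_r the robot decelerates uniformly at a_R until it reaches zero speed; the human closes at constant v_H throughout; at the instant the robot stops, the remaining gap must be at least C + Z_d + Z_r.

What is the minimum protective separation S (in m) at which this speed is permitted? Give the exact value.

S_min = 2939/2400 m = 1.2246 m

stop time T_s = (11/20)/3 = 0.1833 s
reaction-phase robot travel = 0.5500·0.2500 = 0.1375 m
braking distance = 0.5500²/(2·3.0000) = 0.0504 m
person approaches 2.0000·(0.2500+0.1833) = 0.8667 m
residual clearance needed = 0.1500+0.0200+0.0000 = 0.1700 m
S_min ≈ 0.1375+0.0504+0.8667+0.1700  ⇒  S_min = 2939/2400 m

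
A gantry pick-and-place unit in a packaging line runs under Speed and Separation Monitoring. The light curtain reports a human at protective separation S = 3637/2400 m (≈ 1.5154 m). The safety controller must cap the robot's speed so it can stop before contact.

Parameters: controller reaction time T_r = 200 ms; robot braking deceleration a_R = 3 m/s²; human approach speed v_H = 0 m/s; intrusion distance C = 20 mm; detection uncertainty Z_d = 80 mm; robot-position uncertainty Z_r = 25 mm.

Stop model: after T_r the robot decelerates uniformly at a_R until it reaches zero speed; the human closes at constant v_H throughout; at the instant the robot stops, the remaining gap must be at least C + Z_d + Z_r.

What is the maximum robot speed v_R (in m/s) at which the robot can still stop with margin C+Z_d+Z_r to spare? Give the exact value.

at the boundary: (1/6)·v² + (1/5)·v + (-3337/2400) = 0
  disc = (1/5)² − 4·(1/6)·(-3337/2400) = 3481/3600 ; √disc = 59/60
  v_R = (−(1/5) + 59/60) / (2·(1/6)) = 47/20 m/s
check:
T_s = v_R/a_R = (47/20)/3 = 0.7833 s
robot covers v_R·T_r = 2.3500·0.2000 = 0.4700 m before braking
robot covers 2.3500·0.7833 − ½·3.0000·0.7833² = 0.9204 m while stopping
human over T_r+T_s: 0.0000·(0.2000+0.7833) = 0.0000 m
residual clearance needed = 0.0200+0.0800+0.0250 = 0.1250 m
sum ≈ 0.4700+0.9204+0.0000+0.1250 ≈ 1.5154 m = S ✓

v_R_max = 47/20 m/s = 2.3500 m/s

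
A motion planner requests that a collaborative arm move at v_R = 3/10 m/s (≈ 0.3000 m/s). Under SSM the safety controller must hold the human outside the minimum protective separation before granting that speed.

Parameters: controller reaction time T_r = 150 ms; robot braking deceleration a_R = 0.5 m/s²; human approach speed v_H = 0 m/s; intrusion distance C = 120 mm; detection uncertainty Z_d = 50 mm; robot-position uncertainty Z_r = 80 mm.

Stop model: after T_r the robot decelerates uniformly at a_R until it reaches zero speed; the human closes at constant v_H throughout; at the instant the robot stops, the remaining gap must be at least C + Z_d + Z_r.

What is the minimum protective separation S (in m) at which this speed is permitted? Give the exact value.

braking lasts T_s = (3/10)/(1/2) = 0.6000 s
robot in T_r: 0.3000·0.1500 = 0.0450 m
robot covers 0.3000·0.6000 − ½·0.5000·0.6000² = 0.0900 m while stopping
human over T_r+T_s: 0.0000·(0.1500+0.6000) = 0.0000 m
C+Z_d+Z_r = 0.1200+0.0500+0.0800 = 0.2500 m
S_min ≈ 0.0450+0.0900+0.0000+0.2500  ⇒  S_min = 77/200 m

S_min = 77/200 m = 0.3850 m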